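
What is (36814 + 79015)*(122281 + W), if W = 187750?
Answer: 35910580699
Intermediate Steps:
(36814 + 79015)*(122281 + W) = (36814 + 79015)*(122281 + 187750) = 115829*310031 = 35910580699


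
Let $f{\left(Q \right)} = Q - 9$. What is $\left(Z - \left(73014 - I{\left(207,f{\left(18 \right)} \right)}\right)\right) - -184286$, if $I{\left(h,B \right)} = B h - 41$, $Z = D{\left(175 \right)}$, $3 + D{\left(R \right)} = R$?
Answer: $113266$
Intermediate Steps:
$D{\left(R \right)} = -3 + R$
$Z = 172$ ($Z = -3 + 175 = 172$)
$f{\left(Q \right)} = -9 + Q$ ($f{\left(Q \right)} = Q - 9 = -9 + Q$)
$I{\left(h,B \right)} = -41 + B h$
$\left(Z - \left(73014 - I{\left(207,f{\left(18 \right)} \right)}\right)\right) - -184286 = \left(172 - \left(73014 - \left(-41 + \left(-9 + 18\right) 207\right)\right)\right) - -184286 = \left(172 - \left(73014 - \left(-41 + 9 \cdot 207\right)\right)\right) + 184286 = \left(172 - \left(73014 - \left(-41 + 1863\right)\right)\right) + 184286 = \left(172 - \left(73014 - 1822\right)\right) + 184286 = \left(172 - 71192\right) + 184286 = -71020 + 184286 = 113266$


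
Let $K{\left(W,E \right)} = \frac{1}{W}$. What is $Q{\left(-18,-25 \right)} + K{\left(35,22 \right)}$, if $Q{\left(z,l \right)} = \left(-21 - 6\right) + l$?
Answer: $- \frac{1819}{35} \approx -51.971$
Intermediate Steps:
$Q{\left(z,l \right)} = -27 + l$
$Q{\left(-18,-25 \right)} + K{\left(35,22 \right)} = \left(-27 - 25\right) + \frac{1}{35} = -52 + \frac{1}{35} = - \frac{1819}{35}$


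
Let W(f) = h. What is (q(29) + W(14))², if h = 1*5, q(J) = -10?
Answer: 25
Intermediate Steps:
h = 5
W(f) = 5
(q(29) + W(14))² = (-10 + 5)² = (-5)² = 25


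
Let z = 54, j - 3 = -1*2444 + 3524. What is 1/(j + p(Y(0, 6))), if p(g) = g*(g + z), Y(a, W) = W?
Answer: 1/1443 ≈ 0.00069300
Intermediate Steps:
j = 1083 (j = 3 + (-1*2444 + 3524) = 3 + (-2444 + 3524) = 3 + 1080 = 1083)
p(g) = g*(54 + g) (p(g) = g*(g + 54) = g*(54 + g))
1/(j + p(Y(0, 6))) = 1/(1083 + 6*(54 + 6)) = 1/(1083 + 6*60) = 1/(1083 + 360) = 1/1443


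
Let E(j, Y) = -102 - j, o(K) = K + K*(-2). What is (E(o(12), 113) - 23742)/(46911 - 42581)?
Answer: -11916/2165 ≈ -5.5039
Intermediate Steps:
o(K) = -K (o(K) = K - 2*K = -K)
(E(o(12), 113) - 23742)/(46911 - 42581) = ((-102 - (-1)*12) - 23742)/(46911 - 42581) = ((-102 - 1*(-12)) - 23742)/4330 = ((-102 + 12) - 23742)*(1/4330) = (-90 - 23742)*(1/4330) = -23832*1/4330 = -11916/2165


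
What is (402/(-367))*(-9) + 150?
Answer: 58668/367 ≈ 159.86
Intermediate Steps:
(402/(-367))*(-9) + 150 = (402*(-1/367))*(-9) + 150 = -402/367*(-9) + 150 = 3618/367 + 150 = 58668/367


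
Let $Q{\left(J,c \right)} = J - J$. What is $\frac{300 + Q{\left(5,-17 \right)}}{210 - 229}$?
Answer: $- \frac{300}{19} \approx -15.789$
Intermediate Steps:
$Q{\left(J,c \right)} = 0$
$\frac{300 + Q{\left(5,-17 \right)}}{210 - 229} = \frac{300 + 0}{210 - 229} = \frac{300}{-19} = 300 \left(- \frac{1}{19}\right) = - \frac{300}{19}$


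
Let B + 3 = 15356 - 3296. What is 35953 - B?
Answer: 23896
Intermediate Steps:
B = 12057 (B = -3 + (15356 - 3296) = -3 + 12060 = 12057)
35953 - B = 35953 - 1*12057 = 35953 - 12057 = 23896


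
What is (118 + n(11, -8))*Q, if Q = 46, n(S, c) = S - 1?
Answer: 5888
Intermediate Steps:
n(S, c) = -1 + S
(118 + n(11, -8))*Q = (118 + (-1 + 11))*46 = (118 + 10)*46 = 128*46 = 5888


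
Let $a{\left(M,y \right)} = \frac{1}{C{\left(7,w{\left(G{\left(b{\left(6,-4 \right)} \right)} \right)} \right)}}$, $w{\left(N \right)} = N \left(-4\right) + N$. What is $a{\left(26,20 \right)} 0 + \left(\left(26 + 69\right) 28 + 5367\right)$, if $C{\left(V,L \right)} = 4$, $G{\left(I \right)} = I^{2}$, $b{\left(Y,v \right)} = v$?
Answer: $8027$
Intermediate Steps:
$w{\left(N \right)} = - 3 N$ ($w{\left(N \right)} = - 4 N + N = - 3 N$)
$a{\left(M,y \right)} = \frac{1}{4}$
$a{\left(26,20 \right)} 0 + \left(\left(26 + 69\right) 28 + 5367\right) = \frac{1}{4} \cdot 0 + \left(\left(26 + 69\right) 28 + 5367\right) = 0 + \left(95 \cdot 28 + 5367\right) = 0 + \left(2660 + 5367\right) = 0 + 8027 = 8027$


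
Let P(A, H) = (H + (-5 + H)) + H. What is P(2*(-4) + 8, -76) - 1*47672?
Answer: -47905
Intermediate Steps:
P(A, H) = -5 + 3*H (P(A, H) = (-5 + 2*H) + H = -5 + 3*H)
P(2*(-4) + 8, -76) - 1*47672 = (-5 + 3*(-76)) - 1*47672 = (-5 - 228) - 47672 = -233 - 47672 = -47905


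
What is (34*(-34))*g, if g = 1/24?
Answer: -289/6 ≈ -48.167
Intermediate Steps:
g = 1/24 ≈ 0.041667
(34*(-34))*g = (34*(-34))*(1/24) = -1156*1/24 = -289/6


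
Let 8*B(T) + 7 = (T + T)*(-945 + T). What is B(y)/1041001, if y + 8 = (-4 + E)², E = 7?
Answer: -1895/8328008 ≈ -0.00022755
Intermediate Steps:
y = 1 (y = -8 + (-4 + 7)² = -8 + 3² = -8 + 9 = 1)
B(T) = -7/8 + T*(-945 + T)/4 (B(T) = -7/8 + ((T + T)*(-945 + T))/8 = -7/8 + ((2*T)*(-945 + T))/8 = -7/8 + (2*T*(-945 + T))/8 = -7/8 + T*(-945 + T)/4)
B(y)/1041001 = (-7/8 - 945/4*1 + (¼)*1²)/1041001 = (-7/8 - 945/4 + (¼)*1)*(1/1041001) = (-7/8 - 945/4 + ¼)*(1/1041001) = -1895/8*1/1041001 = -1895/8328008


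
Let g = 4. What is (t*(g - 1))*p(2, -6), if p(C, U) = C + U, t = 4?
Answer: -48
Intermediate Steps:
(t*(g - 1))*p(2, -6) = (4*(4 - 1))*(2 - 6) = (4*3)*(-4) = 12*(-4) = -48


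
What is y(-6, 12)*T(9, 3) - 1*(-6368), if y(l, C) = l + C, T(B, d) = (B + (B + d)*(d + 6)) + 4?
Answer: 7094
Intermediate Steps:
T(B, d) = 4 + B + (6 + d)*(B + d) (T(B, d) = (B + (B + d)*(6 + d)) + 4 = (B + (6 + d)*(B + d)) + 4 = 4 + B + (6 + d)*(B + d))
y(l, C) = C + l
y(-6, 12)*T(9, 3) - 1*(-6368) = (12 - 6)*(4 + 3**2 + 6*3 + 7*9 + 9*3) - 1*(-6368) = 6*(4 + 9 + 18 + 63 + 27) + 6368 = 6*121 + 6368 = 726 + 6368 = 7094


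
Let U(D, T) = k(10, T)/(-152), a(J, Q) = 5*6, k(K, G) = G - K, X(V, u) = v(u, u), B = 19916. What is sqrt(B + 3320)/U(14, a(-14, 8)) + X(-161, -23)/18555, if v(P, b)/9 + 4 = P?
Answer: -81/6185 - 76*sqrt(5809)/5 ≈ -1158.5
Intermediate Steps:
v(P, b) = -36 + 9*P
X(V, u) = -36 + 9*u
a(J, Q) = 30
U(D, T) = 5/76 - T/152 (U(D, T) = (T - 1*10)/(-152) = (T - 10)*(-1/152) = (-10 + T)*(-1/152) = 5/76 - T/152)
sqrt(B + 3320)/U(14, a(-14, 8)) + X(-161, -23)/18555 = sqrt(19916 + 3320)/(5/76 - 1/152*30) + (-36 + 9*(-23))/18555 = sqrt(23236)/(5/76 - 15/76) + (-36 - 207)*(1/18555) = (2*sqrt(5809))/(-5/38) - 243*1/18555 = (2*sqrt(5809))*(-38/5) - 81/6185 = -76*sqrt(5809)/5 - 81/6185 = -81/6185 - 76*sqrt(5809)/5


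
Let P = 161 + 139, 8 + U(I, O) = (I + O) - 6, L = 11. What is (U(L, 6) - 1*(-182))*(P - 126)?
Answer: 32190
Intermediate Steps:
U(I, O) = -14 + I + O (U(I, O) = -8 + ((I + O) - 6) = -8 + (-6 + I + O) = -14 + I + O)
P = 300
(U(L, 6) - 1*(-182))*(P - 126) = ((-14 + 11 + 6) - 1*(-182))*(300 - 126) = (3 + 182)*174 = 185*174 = 32190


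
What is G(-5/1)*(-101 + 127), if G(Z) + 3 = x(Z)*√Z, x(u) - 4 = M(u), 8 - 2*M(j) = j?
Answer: -78 + 273*I*√5 ≈ -78.0 + 610.45*I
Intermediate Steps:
M(j) = 4 - j/2
x(u) = 8 - u/2 (x(u) = 4 + (4 - u/2) = 8 - u/2)
G(Z) = -3 + √Z*(8 - Z/2) (G(Z) = -3 + (8 - Z/2)*√Z = -3 + √Z*(8 - Z/2))
G(-5/1)*(-101 + 127) = (-3 + √(-5/1)*(16 - (-5)/1)/2)*(-101 + 127) = (-3 + √(-5*1)*(16 - (-5))/2)*26 = (-3 + √(-5)*(16 - 1*(-5))/2)*26 = (-3 + (I*√5)*(16 + 5)/2)*26 = (-3 + (½)*(I*√5)*21)*26 = (-3 + 21*I*√5/2)*26 = -78 + 273*I*√5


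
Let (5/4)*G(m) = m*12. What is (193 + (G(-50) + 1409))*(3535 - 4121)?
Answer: -657492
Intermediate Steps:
G(m) = 48*m/5 (G(m) = 4*(m*12)/5 = 4*(12*m)/5 = 48*m/5)
(193 + (G(-50) + 1409))*(3535 - 4121) = (193 + ((48/5)*(-50) + 1409))*(3535 - 4121) = (193 + (-480 + 1409))*(-586) = (193 + 929)*(-586) = 1122*(-586) = -657492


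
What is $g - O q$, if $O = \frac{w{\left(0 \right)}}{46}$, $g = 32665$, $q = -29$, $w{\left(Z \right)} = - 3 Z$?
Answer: $32665$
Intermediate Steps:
$w{\left(Z \right)} = - 3 Z$
$O = 0$ ($O = \frac{\left(-3\right) 0}{46} = 0 \cdot \frac{1}{46} = 0$)
$g - O q = 32665 - 0 \left(-29\right) = 32665 - 0 = 32665 + 0 = 32665$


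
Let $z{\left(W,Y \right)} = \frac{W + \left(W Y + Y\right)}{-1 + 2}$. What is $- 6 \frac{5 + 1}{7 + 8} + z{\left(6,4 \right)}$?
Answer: $\frac{158}{5} \approx 31.6$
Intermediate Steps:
$z{\left(W,Y \right)} = W + Y + W Y$ ($z{\left(W,Y \right)} = \frac{W + \left(Y + W Y\right)}{1} = \left(W + Y + W Y\right) 1 = W + Y + W Y$)
$- 6 \frac{5 + 1}{7 + 8} + z{\left(6,4 \right)} = - 6 \frac{5 + 1}{7 + 8} + \left(6 + 4 + 6 \cdot 4\right) = - 6 \cdot \frac{6}{15} + \left(6 + 4 + 24\right) = - 6 \cdot 6 \cdot \frac{1}{15} + 34 = \left(-6\right) \frac{2}{5} + 34 = - \frac{12}{5} + 34 = \frac{158}{5}$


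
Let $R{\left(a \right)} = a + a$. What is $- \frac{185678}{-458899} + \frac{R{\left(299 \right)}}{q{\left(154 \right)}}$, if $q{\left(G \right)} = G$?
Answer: $\frac{21644001}{5047889} \approx 4.2877$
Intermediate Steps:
$R{\left(a \right)} = 2 a$
$- \frac{185678}{-458899} + \frac{R{\left(299 \right)}}{q{\left(154 \right)}} = - \frac{185678}{-458899} + \frac{2 \cdot 299}{154} = \left(-185678\right) \left(- \frac{1}{458899}\right) + 598 \cdot \frac{1}{154} = \frac{185678}{458899} + \frac{299}{77} = \frac{21644001}{5047889}$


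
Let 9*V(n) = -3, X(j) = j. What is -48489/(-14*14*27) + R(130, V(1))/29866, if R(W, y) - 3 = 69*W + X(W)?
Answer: 35627275/3763116 ≈ 9.4675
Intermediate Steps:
V(n) = -⅓ (V(n) = (⅑)*(-3) = -⅓)
R(W, y) = 3 + 70*W (R(W, y) = 3 + (69*W + W) = 3 + 70*W)
-48489/(-14*14*27) + R(130, V(1))/29866 = -48489/(-14*14*27) + (3 + 70*130)/29866 = -48489/((-196*27)) + (3 + 9100)*(1/29866) = -48489/(-5292) + 9103*(1/29866) = -48489*(-1/5292) + 9103/29866 = 2309/252 + 9103/29866 = 35627275/3763116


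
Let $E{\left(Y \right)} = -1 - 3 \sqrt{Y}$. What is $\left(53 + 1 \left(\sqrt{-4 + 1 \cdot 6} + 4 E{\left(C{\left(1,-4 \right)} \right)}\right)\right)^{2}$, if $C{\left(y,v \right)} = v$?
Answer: $\left(49 + \sqrt{2} - 24 i\right)^{2} \approx 1965.6 - 2419.9 i$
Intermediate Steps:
$E{\left(Y \right)} = -1 - 3 \sqrt{Y}$
$\left(53 + 1 \left(\sqrt{-4 + 1 \cdot 6} + 4 E{\left(C{\left(1,-4 \right)} \right)}\right)\right)^{2} = \left(53 + 1 \left(\sqrt{-4 + 1 \cdot 6} + 4 \left(-1 - 3 \sqrt{-4}\right)\right)\right)^{2} = \left(53 + 1 \left(\sqrt{-4 + 6} + 4 \left(-1 - 3 \cdot 2 i\right)\right)\right)^{2} = \left(53 + 1 \left(\sqrt{2} + 4 \left(-1 - 6 i\right)\right)\right)^{2} = \left(53 + 1 \left(\sqrt{2} - \left(4 + 24 i\right)\right)\right)^{2} = \left(53 + 1 \left(-4 + \sqrt{2} - 24 i\right)\right)^{2} = \left(53 - \left(4 - \sqrt{2} + 24 i\right)\right)^{2} = \left(49 + \sqrt{2} - 24 i\right)^{2}$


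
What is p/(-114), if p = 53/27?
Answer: -53/3078 ≈ -0.017219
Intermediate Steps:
p = 53/27 (p = 53*(1/27) = 53/27 ≈ 1.9630)
p/(-114) = (53/27)/(-114) = (53/27)*(-1/114) = -53/3078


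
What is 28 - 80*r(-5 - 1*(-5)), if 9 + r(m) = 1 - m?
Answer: 668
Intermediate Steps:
r(m) = -8 - m (r(m) = -9 + (1 - m) = -8 - m)
28 - 80*r(-5 - 1*(-5)) = 28 - 80*(-8 - (-5 - 1*(-5))) = 28 - 80*(-8 - (-5 + 5)) = 28 - 80*(-8 - 1*0) = 28 - 80*(-8 + 0) = 28 - 80*(-8) = 28 + 640 = 668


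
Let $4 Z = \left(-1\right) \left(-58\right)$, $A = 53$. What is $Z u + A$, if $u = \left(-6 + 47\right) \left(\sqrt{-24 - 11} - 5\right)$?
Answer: $- \frac{5839}{2} + \frac{1189 i \sqrt{35}}{2} \approx -2919.5 + 3517.1 i$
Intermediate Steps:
$Z = \frac{29}{2}$ ($Z = \frac{\left(-1\right) \left(-58\right)}{4} = \frac{1}{4} \cdot 58 = \frac{29}{2} \approx 14.5$)
$u = -205 + 41 i \sqrt{35}$ ($u = 41 \left(\sqrt{-35} - 5\right) = 41 \left(i \sqrt{35} - 5\right) = 41 \left(-5 + i \sqrt{35}\right) = -205 + 41 i \sqrt{35} \approx -205.0 + 242.56 i$)
$Z u + A = \frac{29 \left(-205 + 41 i \sqrt{35}\right)}{2} + 53 = \left(- \frac{5945}{2} + \frac{1189 i \sqrt{35}}{2}\right) + 53 = - \frac{5839}{2} + \frac{1189 i \sqrt{35}}{2}$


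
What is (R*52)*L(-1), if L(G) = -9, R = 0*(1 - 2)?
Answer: 0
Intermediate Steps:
R = 0 (R = 0*(-1) = 0)
(R*52)*L(-1) = (0*52)*(-9) = 0*(-9) = 0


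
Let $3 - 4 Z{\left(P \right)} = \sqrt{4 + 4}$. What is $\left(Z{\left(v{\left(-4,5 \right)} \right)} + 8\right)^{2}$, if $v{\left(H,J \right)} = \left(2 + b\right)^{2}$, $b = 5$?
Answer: $\frac{1233}{16} - \frac{35 \sqrt{2}}{4} \approx 64.688$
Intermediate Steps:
$v{\left(H,J \right)} = 49$ ($v{\left(H,J \right)} = \left(2 + 5\right)^{2} = 7^{2} = 49$)
$Z{\left(P \right)} = \frac{3}{4} - \frac{\sqrt{2}}{2}$ ($Z{\left(P \right)} = \frac{3}{4} - \frac{\sqrt{4 + 4}}{4} = \frac{3}{4} - \frac{\sqrt{8}}{4} = \frac{3}{4} - \frac{2 \sqrt{2}}{4} = \frac{3}{4} - \frac{\sqrt{2}}{2}$)
$\left(Z{\left(v{\left(-4,5 \right)} \right)} + 8\right)^{2} = \left(\left(\frac{3}{4} - \frac{\sqrt{2}}{2}\right) + 8\right)^{2} = \left(\frac{35}{4} - \frac{\sqrt{2}}{2}\right)^{2}$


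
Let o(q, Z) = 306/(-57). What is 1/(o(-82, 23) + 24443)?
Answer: 19/464315 ≈ 4.0921e-5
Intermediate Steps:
o(q, Z) = -102/19 (o(q, Z) = 306*(-1/57) = -102/19)
1/(o(-82, 23) + 24443) = 1/(-102/19 + 24443) = 1/(464315/19) = 19/464315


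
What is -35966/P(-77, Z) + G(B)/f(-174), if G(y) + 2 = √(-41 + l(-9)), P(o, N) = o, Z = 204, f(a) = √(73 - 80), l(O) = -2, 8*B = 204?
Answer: 5138/11 + √301/7 + 2*I*√7/7 ≈ 469.57 + 0.75593*I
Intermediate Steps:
B = 51/2 (B = (⅛)*204 = 51/2 ≈ 25.500)
f(a) = I*√7 (f(a) = √(-7) = I*√7)
G(y) = -2 + I*√43 (G(y) = -2 + √(-41 - 2) = -2 + √(-43) = -2 + I*√43)
-35966/P(-77, Z) + G(B)/f(-174) = -35966/(-77) + (-2 + I*√43)/((I*√7)) = -35966*(-1/77) + (-2 + I*√43)*(-I*√7/7) = 5138/11 - I*√7*(-2 + I*√43)/7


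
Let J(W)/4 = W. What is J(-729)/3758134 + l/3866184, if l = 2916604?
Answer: 1368714358049/1816204692582 ≈ 0.75361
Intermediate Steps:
J(W) = 4*W
J(-729)/3758134 + l/3866184 = (4*(-729))/3758134 + 2916604/3866184 = -2916*1/3758134 + 2916604*(1/3866184) = -1458/1879067 + 729151/966546 = 1368714358049/1816204692582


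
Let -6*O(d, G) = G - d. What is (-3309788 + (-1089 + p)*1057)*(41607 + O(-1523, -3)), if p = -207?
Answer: -580563299260/3 ≈ -1.9352e+11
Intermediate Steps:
O(d, G) = -G/6 + d/6 (O(d, G) = -(G - d)/6 = -G/6 + d/6)
(-3309788 + (-1089 + p)*1057)*(41607 + O(-1523, -3)) = (-3309788 + (-1089 - 207)*1057)*(41607 + (-1/6*(-3) + (1/6)*(-1523))) = (-3309788 - 1296*1057)*(41607 + (1/2 - 1523/6)) = (-3309788 - 1369872)*(41607 - 760/3) = -4679660*124061/3 = -580563299260/3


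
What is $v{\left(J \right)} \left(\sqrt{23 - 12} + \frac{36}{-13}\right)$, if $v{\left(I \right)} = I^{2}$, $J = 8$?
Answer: $- \frac{2304}{13} + 64 \sqrt{11} \approx 35.033$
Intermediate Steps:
$v{\left(J \right)} \left(\sqrt{23 - 12} + \frac{36}{-13}\right) = 8^{2} \left(\sqrt{23 - 12} + \frac{36}{-13}\right) = 64 \left(\sqrt{11} + 36 \left(- \frac{1}{13}\right)\right) = 64 \left(\sqrt{11} - \frac{36}{13}\right) = 64 \left(- \frac{36}{13} + \sqrt{11}\right) = - \frac{2304}{13} + 64 \sqrt{11}$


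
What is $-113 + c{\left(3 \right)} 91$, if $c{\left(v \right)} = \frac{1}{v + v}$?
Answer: $- \frac{587}{6} \approx -97.833$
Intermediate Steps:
$c{\left(v \right)} = \frac{1}{2 v}$
$-113 + c{\left(3 \right)} 91 = -113 + \frac{1}{2 \cdot 3} \cdot 91 = -113 + \frac{1}{2} \cdot \frac{1}{3} \cdot 91 = -113 + \frac{1}{6} \cdot 91 = -113 + \frac{91}{6} = - \frac{587}{6}$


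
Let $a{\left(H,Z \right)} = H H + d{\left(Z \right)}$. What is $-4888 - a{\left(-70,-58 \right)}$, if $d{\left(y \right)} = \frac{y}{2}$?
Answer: $-9759$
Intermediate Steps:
$d{\left(y \right)} = \frac{y}{2}$ ($d{\left(y \right)} = y \frac{1}{2} = \frac{y}{2}$)
$a{\left(H,Z \right)} = H^{2} + \frac{Z}{2}$ ($a{\left(H,Z \right)} = H H + \frac{Z}{2} = H^{2} + \frac{Z}{2}$)
$-4888 - a{\left(-70,-58 \right)} = -4888 - \left(\left(-70\right)^{2} + \frac{1}{2} \left(-58\right)\right) = -4888 - \left(4900 - 29\right) = -4888 - 4871 = -9759$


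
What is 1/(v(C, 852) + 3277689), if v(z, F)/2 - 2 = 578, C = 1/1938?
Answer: 1/3278849 ≈ 3.0498e-7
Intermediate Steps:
C = 1/1938 ≈ 0.00051600
v(z, F) = 1160 (v(z, F) = 4 + 2*578 = 4 + 1156 = 1160)
1/(v(C, 852) + 3277689) = 1/(1160 + 3277689) = 1/3278849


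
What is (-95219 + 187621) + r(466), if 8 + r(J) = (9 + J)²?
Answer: 318019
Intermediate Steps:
r(J) = -8 + (9 + J)²
(-95219 + 187621) + r(466) = (-95219 + 187621) + (-8 + (9 + 466)²) = 92402 + (-8 + 475²) = 92402 + (-8 + 225625) = 92402 + 225617 = 318019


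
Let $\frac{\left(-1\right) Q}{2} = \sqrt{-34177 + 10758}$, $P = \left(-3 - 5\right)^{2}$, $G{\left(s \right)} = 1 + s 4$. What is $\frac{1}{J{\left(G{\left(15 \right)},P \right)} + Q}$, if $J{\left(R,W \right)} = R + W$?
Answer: $\frac{125}{109301} + \frac{2 i \sqrt{23419}}{109301} \approx 0.0011436 + 0.0028002 i$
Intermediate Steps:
$G{\left(s \right)} = 1 + 4 s$
$P = 64$ ($P = \left(-8\right)^{2} = 64$)
$Q = - 2 i \sqrt{23419}$ ($Q = - 2 \sqrt{-34177 + 10758} = - 2 \sqrt{-23419} = - 2 i \sqrt{23419} \approx - 306.07 i$)
$\frac{1}{J{\left(G{\left(15 \right)},P \right)} + Q} = \frac{1}{\left(\left(1 + 4 \cdot 15\right) + 64\right) - 2 i \sqrt{23419}} = \frac{1}{\left(\left(1 + 60\right) + 64\right) - 2 i \sqrt{23419}} = \frac{1}{\left(61 + 64\right) - 2 i \sqrt{23419}} = \frac{1}{125 - 2 i \sqrt{23419}}$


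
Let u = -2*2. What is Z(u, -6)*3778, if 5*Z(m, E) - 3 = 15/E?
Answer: 1889/5 ≈ 377.80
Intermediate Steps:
u = -4
Z(m, E) = 3/5 + 3/E (Z(m, E) = 3/5 + (15/E)/5 = 3/5 + 3/E)
Z(u, -6)*3778 = (3/5 + 3/(-6))*3778 = (3/5 + 3*(-1/6))*3778 = (3/5 - 1/2)*3778 = (1/10)*3778 = 1889/5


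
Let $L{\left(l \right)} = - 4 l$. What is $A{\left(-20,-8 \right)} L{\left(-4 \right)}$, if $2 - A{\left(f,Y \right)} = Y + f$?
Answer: $480$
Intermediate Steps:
$A{\left(f,Y \right)} = 2 - Y - f$ ($A{\left(f,Y \right)} = 2 - \left(Y + f\right) = 2 - Y - f$)
$A{\left(-20,-8 \right)} L{\left(-4 \right)} = \left(2 - -8 - -20\right) \left(\left(-4\right) \left(-4\right)\right) = \left(2 + 8 + 20\right) 16 = 30 \cdot 16 = 480$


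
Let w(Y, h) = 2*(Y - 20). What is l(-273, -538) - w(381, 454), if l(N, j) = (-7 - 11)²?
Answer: -398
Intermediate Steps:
w(Y, h) = -40 + 2*Y (w(Y, h) = 2*(-20 + Y) = -40 + 2*Y)
l(N, j) = 324 (l(N, j) = (-18)² = 324)
l(-273, -538) - w(381, 454) = 324 - (-40 + 2*381) = 324 - (-40 + 762) = 324 - 1*722 = 324 - 722 = -398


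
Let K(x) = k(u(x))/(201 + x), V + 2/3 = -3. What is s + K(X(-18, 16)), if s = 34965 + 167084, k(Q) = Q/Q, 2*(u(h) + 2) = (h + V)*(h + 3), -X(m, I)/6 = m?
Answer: 62433142/309 ≈ 2.0205e+5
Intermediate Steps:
V = -11/3 (V = -⅔ - 3 = -11/3 ≈ -3.6667)
X(m, I) = -6*m
u(h) = -2 + (3 + h)*(-11/3 + h)/2 (u(h) = -2 + ((h - 11/3)*(h + 3))/2 = -2 + ((-11/3 + h)*(3 + h))/2 = -2 + ((3 + h)*(-11/3 + h))/2 = -2 + (3 + h)*(-11/3 + h)/2)
k(Q) = 1
K(x) = 1/(201 + x)
s = 202049
s + K(X(-18, 16)) = 202049 + 1/(201 - 6*(-18)) = 202049 + 1/(201 + 108) = 202049 + 1/309 = 62433142/309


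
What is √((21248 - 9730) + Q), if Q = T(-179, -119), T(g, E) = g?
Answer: √11339 ≈ 106.48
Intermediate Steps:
Q = -179
√((21248 - 9730) + Q) = √((21248 - 9730) - 179) = √(11518 - 179) = √11339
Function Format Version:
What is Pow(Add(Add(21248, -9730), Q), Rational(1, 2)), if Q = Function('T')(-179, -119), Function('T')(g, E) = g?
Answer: Pow(11339, Rational(1, 2)) ≈ 106.48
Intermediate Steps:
Q = -179
Pow(Add(Add(21248, -9730), Q), Rational(1, 2)) = Pow(Add(Add(21248, -9730), -179), Rational(1, 2)) = Pow(Add(11518, -179), Rational(1, 2)) = Pow(11339, Rational(1, 2))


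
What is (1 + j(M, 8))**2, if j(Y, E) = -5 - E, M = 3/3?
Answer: 144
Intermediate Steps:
M = 1 (M = 3*(1/3) = 1)
(1 + j(M, 8))**2 = (1 + (-5 - 1*8))**2 = (1 + (-5 - 8))**2 = (1 - 13)**2 = (-12)**2 = 144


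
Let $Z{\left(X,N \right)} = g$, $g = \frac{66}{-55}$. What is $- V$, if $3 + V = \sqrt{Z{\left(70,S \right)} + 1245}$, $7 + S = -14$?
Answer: $3 - \frac{3 \sqrt{3455}}{5} \approx -32.268$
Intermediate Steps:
$S = -21$ ($S = -7 - 14 = -21$)
$g = - \frac{6}{5}$ ($g = 66 \left(- \frac{1}{55}\right) = - \frac{6}{5} \approx -1.2$)
$Z{\left(X,N \right)} = - \frac{6}{5}$
$V = -3 + \frac{3 \sqrt{3455}}{5}$ ($V = -3 + \sqrt{- \frac{6}{5} + 1245} = -3 + \sqrt{\frac{6219}{5}} = -3 + \frac{3 \sqrt{3455}}{5} \approx 32.268$)
$- V = - (-3 + \frac{3 \sqrt{3455}}{5}) = 3 - \frac{3 \sqrt{3455}}{5}$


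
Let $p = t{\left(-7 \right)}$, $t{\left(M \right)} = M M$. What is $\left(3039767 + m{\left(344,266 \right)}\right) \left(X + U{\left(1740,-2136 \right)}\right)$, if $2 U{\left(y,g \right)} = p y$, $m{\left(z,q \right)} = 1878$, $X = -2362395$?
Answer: $-7055901613425$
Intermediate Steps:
$t{\left(M \right)} = M^{2}$
$p = 49$ ($p = \left(-7\right)^{2} = 49$)
$U{\left(y,g \right)} = \frac{49 y}{2}$
$\left(3039767 + m{\left(344,266 \right)}\right) \left(X + U{\left(1740,-2136 \right)}\right) = \left(3039767 + 1878\right) \left(-2362395 + \frac{49}{2} \cdot 1740\right) = 3041645 \left(-2362395 + 42630\right) = 3041645 \left(-2319765\right) = -7055901613425$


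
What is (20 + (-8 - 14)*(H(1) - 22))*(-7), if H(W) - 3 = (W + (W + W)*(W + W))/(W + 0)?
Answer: -2296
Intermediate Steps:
H(W) = 3 + (W + 4*W²)/W (H(W) = 3 + (W + (W + W)*(W + W))/(W + 0) = 3 + (W + (2*W)*(2*W))/W = 3 + (W + 4*W²)/W)
(20 + (-8 - 14)*(H(1) - 22))*(-7) = (20 + (-8 - 14)*((4 + 4*1) - 22))*(-7) = (20 - 22*((4 + 4) - 22))*(-7) = (20 - 22*(8 - 22))*(-7) = (20 - 22*(-14))*(-7) = (20 + 308)*(-7) = 328*(-7) = -2296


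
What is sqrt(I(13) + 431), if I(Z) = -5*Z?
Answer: sqrt(366) ≈ 19.131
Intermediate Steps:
sqrt(I(13) + 431) = sqrt(-5*13 + 431) = sqrt(-65 + 431) = sqrt(366)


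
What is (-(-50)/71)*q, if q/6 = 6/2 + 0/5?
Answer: 900/71 ≈ 12.676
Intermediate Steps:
q = 18 (q = 6*(6/2 + 0/5) = 6*(6*(1/2) + 0*(1/5)) = 6*(3 + 0) = 6*3 = 18)
(-(-50)/71)*q = -(-50)/71*18 = -1*(-50/71)*18 = (50/71)*18 = 900/71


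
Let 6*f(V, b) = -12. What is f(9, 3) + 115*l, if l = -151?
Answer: -17367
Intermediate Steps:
f(V, b) = -2 (f(V, b) = (⅙)*(-12) = -2)
f(9, 3) + 115*l = -2 + 115*(-151) = -2 - 17365 = -17367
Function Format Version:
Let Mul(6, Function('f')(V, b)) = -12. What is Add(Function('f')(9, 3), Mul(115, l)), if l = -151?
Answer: -17367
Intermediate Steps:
Function('f')(V, b) = -2 (Function('f')(V, b) = Mul(Rational(1, 6), -12) = -2)
Add(Function('f')(9, 3), Mul(115, l)) = Add(-2, Mul(115, -151)) = Add(-2, -17365) = -17367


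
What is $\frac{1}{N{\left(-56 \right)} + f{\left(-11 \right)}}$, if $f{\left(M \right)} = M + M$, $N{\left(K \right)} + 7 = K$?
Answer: $- \frac{1}{85} \approx -0.011765$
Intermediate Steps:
$N{\left(K \right)} = -7 + K$
$f{\left(M \right)} = 2 M$
$\frac{1}{N{\left(-56 \right)} + f{\left(-11 \right)}} = \frac{1}{\left(-7 - 56\right) + 2 \left(-11\right)} = \frac{1}{-63 - 22} = \frac{1}{-85} = - \frac{1}{85}$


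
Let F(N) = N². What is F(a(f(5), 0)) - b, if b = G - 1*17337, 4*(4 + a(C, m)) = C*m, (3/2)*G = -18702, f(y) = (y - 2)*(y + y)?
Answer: 29821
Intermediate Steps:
f(y) = 2*y*(-2 + y) (f(y) = (-2 + y)*(2*y) = 2*y*(-2 + y))
G = -12468 (G = (⅔)*(-18702) = -12468)
a(C, m) = -4 + C*m/4 (a(C, m) = -4 + (C*m)/4 = -4 + C*m/4)
b = -29805 (b = -12468 - 1*17337 = -12468 - 17337 = -29805)
F(a(f(5), 0)) - b = (-4 + (¼)*(2*5*(-2 + 5))*0)² - 1*(-29805) = (-4 + (¼)*(2*5*3)*0)² + 29805 = (-4 + (¼)*30*0)² + 29805 = (-4 + 0)² + 29805 = (-4)² + 29805 = 16 + 29805 = 29821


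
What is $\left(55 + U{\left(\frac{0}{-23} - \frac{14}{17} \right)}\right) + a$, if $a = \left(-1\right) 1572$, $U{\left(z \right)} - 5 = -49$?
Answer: $-1561$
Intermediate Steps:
$U{\left(z \right)} = -44$ ($U{\left(z \right)} = 5 - 49 = -44$)
$a = -1572$
$\left(55 + U{\left(\frac{0}{-23} - \frac{14}{17} \right)}\right) + a = \left(55 - 44\right) - 1572 = 11 - 1572 = -1561$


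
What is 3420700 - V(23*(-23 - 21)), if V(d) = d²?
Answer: 2396556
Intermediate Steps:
3420700 - V(23*(-23 - 21)) = 3420700 - (23*(-23 - 21))² = 3420700 - (23*(-44))² = 3420700 - 1*(-1012)² = 3420700 - 1*1024144 = 3420700 - 1024144 = 2396556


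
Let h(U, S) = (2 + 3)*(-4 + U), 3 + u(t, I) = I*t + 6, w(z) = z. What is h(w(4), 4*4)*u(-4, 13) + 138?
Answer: 138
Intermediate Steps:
u(t, I) = 3 + I*t (u(t, I) = -3 + (I*t + 6) = -3 + (6 + I*t) = 3 + I*t)
h(U, S) = -20 + 5*U (h(U, S) = 5*(-4 + U) = -20 + 5*U)
h(w(4), 4*4)*u(-4, 13) + 138 = (-20 + 5*4)*(3 + 13*(-4)) + 138 = (-20 + 20)*(3 - 52) + 138 = 0*(-49) + 138 = 0 + 138 = 138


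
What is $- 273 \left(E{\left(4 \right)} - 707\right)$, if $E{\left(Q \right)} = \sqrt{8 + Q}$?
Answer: $193011 - 546 \sqrt{3} \approx 1.9207 \cdot 10^{5}$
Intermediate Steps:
$- 273 \left(E{\left(4 \right)} - 707\right) = - 273 \left(\sqrt{8 + 4} - 707\right) = - 273 \left(\sqrt{12} - 707\right) = - 273 \left(2 \sqrt{3} - 707\right) = - 273 \left(-707 + 2 \sqrt{3}\right) = 193011 - 546 \sqrt{3}$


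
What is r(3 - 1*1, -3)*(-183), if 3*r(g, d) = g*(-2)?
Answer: 244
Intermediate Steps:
r(g, d) = -2*g/3 (r(g, d) = (g*(-2))/3 = (-2*g)/3 = -2*g/3)
r(3 - 1*1, -3)*(-183) = -2*(3 - 1*1)/3*(-183) = -2*(3 - 1)/3*(-183) = -⅔*2*(-183) = -4/3*(-183) = 244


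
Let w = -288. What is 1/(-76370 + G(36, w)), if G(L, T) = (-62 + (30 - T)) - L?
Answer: -1/76150 ≈ -1.3132e-5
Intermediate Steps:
G(L, T) = -32 - L - T (G(L, T) = (-32 - T) - L = -32 - L - T)
1/(-76370 + G(36, w)) = 1/(-76370 + (-32 - 1*36 - 1*(-288))) = 1/(-76370 + (-32 - 36 + 288)) = 1/(-76370 + 220) = 1/(-76150) = -1/76150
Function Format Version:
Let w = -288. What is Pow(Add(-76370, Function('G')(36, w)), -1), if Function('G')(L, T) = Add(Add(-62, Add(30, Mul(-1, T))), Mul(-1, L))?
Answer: Rational(-1, 76150) ≈ -1.3132e-5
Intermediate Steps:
Function('G')(L, T) = Add(-32, Mul(-1, L), Mul(-1, T)) (Function('G')(L, T) = Add(Add(-32, Mul(-1, T)), Mul(-1, L)) = Add(-32, Mul(-1, L), Mul(-1, T)))
Pow(Add(-76370, Function('G')(36, w)), -1) = Pow(Add(-76370, Add(-32, Mul(-1, 36), Mul(-1, -288))), -1) = Pow(Add(-76370, Add(-32, -36, 288)), -1) = Pow(Add(-76370, 220), -1) = Pow(-76150, -1) = Rational(-1, 76150)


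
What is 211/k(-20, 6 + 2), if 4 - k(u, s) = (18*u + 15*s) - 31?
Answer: 211/275 ≈ 0.76727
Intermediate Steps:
k(u, s) = 35 - 18*u - 15*s (k(u, s) = 4 - ((18*u + 15*s) - 31) = 4 - ((15*s + 18*u) - 31) = 4 - (-31 + 15*s + 18*u) = 4 + (31 - 18*u - 15*s) = 35 - 18*u - 15*s)
211/k(-20, 6 + 2) = 211/(35 - 18*(-20) - 15*(6 + 2)) = 211/(35 + 360 - 15*8) = 211/(35 + 360 - 120) = 211/275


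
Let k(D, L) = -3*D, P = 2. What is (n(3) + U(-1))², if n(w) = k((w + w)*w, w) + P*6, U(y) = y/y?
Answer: 1681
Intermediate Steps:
U(y) = 1
n(w) = 12 - 6*w² (n(w) = -3*(w + w)*w + 2*6 = -3*2*w*w + 12 = -6*w² + 12 = 12 - 6*w²)
(n(3) + U(-1))² = ((12 - 6*3²) + 1)² = ((12 - 6*9) + 1)² = ((12 - 54) + 1)² = (-42 + 1)² = (-41)² = 1681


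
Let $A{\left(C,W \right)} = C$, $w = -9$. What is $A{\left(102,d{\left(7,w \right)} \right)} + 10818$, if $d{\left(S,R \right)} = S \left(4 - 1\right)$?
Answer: $10920$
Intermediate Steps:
$d{\left(S,R \right)} = 3 S$ ($d{\left(S,R \right)} = S 3 = 3 S$)
$A{\left(102,d{\left(7,w \right)} \right)} + 10818 = 102 + 10818 = 10920$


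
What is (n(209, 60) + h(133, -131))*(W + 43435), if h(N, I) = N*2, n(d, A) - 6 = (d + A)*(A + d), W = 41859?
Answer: 6195159102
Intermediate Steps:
n(d, A) = 6 + (A + d)² (n(d, A) = 6 + (d + A)*(A + d) = 6 + (A + d)*(A + d) = 6 + (A + d)²)
h(N, I) = 2*N
(n(209, 60) + h(133, -131))*(W + 43435) = ((6 + (60 + 209)²) + 2*133)*(41859 + 43435) = ((6 + 269²) + 266)*85294 = ((6 + 72361) + 266)*85294 = (72367 + 266)*85294 = 72633*85294 = 6195159102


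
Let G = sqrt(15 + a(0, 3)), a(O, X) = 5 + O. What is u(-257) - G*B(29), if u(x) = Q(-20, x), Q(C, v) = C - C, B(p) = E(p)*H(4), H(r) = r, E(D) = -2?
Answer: 16*sqrt(5) ≈ 35.777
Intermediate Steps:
G = 2*sqrt(5) (G = sqrt(15 + (5 + 0)) = sqrt(15 + 5) = sqrt(20) = 2*sqrt(5) ≈ 4.4721)
B(p) = -8 (B(p) = -2*4 = -8)
Q(C, v) = 0
u(x) = 0
u(-257) - G*B(29) = 0 - 2*sqrt(5)*(-8) = 0 - (-16)*sqrt(5) = 0 + 16*sqrt(5) = 16*sqrt(5)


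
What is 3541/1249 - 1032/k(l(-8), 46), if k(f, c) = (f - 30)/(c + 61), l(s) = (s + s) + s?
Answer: 23018465/11241 ≈ 2047.7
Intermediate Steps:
l(s) = 3*s (l(s) = 2*s + s = 3*s)
k(f, c) = (-30 + f)/(61 + c)
3541/1249 - 1032/k(l(-8), 46) = 3541/1249 - 1032*(61 + 46)/(-30 + 3*(-8)) = 3541*(1/1249) - 1032*107/(-30 - 24) = 3541/1249 - 1032/((1/107)*(-54)) = 3541/1249 - 1032/(-54/107) = 3541/1249 - 1032*(-107/54) = 3541/1249 + 18404/9 = 23018465/11241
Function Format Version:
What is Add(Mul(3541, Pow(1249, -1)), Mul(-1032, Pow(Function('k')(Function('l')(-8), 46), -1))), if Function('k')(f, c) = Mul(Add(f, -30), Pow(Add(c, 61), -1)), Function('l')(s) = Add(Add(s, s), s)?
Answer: Rational(23018465, 11241) ≈ 2047.7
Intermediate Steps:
Function('l')(s) = Mul(3, s) (Function('l')(s) = Add(Mul(2, s), s) = Mul(3, s))
Function('k')(f, c) = Mul(Pow(Add(61, c), -1), Add(-30, f)) (Function('k')(f, c) = Mul(Add(-30, f), Pow(Add(61, c), -1)) = Mul(Pow(Add(61, c), -1), Add(-30, f)))
Add(Mul(3541, Pow(1249, -1)), Mul(-1032, Pow(Function('k')(Function('l')(-8), 46), -1))) = Add(Mul(3541, Pow(1249, -1)), Mul(-1032, Pow(Mul(Pow(Add(61, 46), -1), Add(-30, Mul(3, -8))), -1))) = Add(Mul(3541, Rational(1, 1249)), Mul(-1032, Pow(Mul(Pow(107, -1), Add(-30, -24)), -1))) = Add(Rational(3541, 1249), Mul(-1032, Pow(Mul(Rational(1, 107), -54), -1))) = Add(Rational(3541, 1249), Mul(-1032, Pow(Rational(-54, 107), -1))) = Add(Rational(3541, 1249), Mul(-1032, Rational(-107, 54))) = Add(Rational(3541, 1249), Rational(18404, 9)) = Rational(23018465, 11241)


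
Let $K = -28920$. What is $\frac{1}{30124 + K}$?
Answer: $\frac{1}{1204} \approx 0.00083056$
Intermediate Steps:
$\frac{1}{30124 + K} = \frac{1}{30124 - 28920} = \frac{1}{1204}$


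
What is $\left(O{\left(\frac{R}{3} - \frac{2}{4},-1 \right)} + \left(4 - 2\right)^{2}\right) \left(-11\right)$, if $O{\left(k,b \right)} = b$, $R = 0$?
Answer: $-33$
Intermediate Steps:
$\left(O{\left(\frac{R}{3} - \frac{2}{4},-1 \right)} + \left(4 - 2\right)^{2}\right) \left(-11\right) = \left(-1 + \left(4 - 2\right)^{2}\right) \left(-11\right) = \left(-1 + 2^{2}\right) \left(-11\right) = \left(-1 + 4\right) \left(-11\right) = 3 \left(-11\right) = -33$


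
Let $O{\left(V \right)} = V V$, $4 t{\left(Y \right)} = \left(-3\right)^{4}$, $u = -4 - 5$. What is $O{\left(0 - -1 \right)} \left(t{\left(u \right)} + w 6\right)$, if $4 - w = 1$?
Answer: $\frac{153}{4} \approx 38.25$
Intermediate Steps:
$w = 3$ ($w = 4 - 1 = 3$)
$u = -9$
$t{\left(Y \right)} = \frac{81}{4}$ ($t{\left(Y \right)} = \frac{\left(-3\right)^{4}}{4} = \frac{1}{4} \cdot 81 = \frac{81}{4}$)
$O{\left(V \right)} = V^{2}$
$O{\left(0 - -1 \right)} \left(t{\left(u \right)} + w 6\right) = \left(0 - -1\right)^{2} \left(\frac{81}{4} + 3 \cdot 6\right) = \left(0 + 1\right)^{2} \left(\frac{81}{4} + 18\right) = 1^{2} \cdot \frac{153}{4} = 1 \cdot \frac{153}{4} = \frac{153}{4}$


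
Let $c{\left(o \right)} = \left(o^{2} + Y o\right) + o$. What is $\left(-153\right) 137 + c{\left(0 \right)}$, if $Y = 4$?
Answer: $-20961$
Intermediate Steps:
$c{\left(o \right)} = o^{2} + 5 o$ ($c{\left(o \right)} = \left(o^{2} + 4 o\right) + o = o^{2} + 5 o$)
$\left(-153\right) 137 + c{\left(0 \right)} = \left(-153\right) 137 + 0 \left(5 + 0\right) = -20961 + 0 \cdot 5 = -20961 + 0 = -20961$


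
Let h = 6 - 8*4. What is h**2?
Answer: 676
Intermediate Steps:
h = -26 (h = 6 - 32 = -26)
h**2 = (-26)**2 = 676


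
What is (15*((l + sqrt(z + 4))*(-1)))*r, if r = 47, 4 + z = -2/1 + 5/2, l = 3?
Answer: -2115 - 705*sqrt(2)/2 ≈ -2613.5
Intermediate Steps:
z = -7/2 (z = -4 + (-2/1 + 5/2) = -4 + (-2*1 + 5*(1/2)) = -4 + (-2 + 5/2) = -4 + 1/2 = -7/2 ≈ -3.5000)
(15*((l + sqrt(z + 4))*(-1)))*r = (15*((3 + sqrt(-7/2 + 4))*(-1)))*47 = (15*((3 + sqrt(1/2))*(-1)))*47 = (15*((3 + sqrt(2)/2)*(-1)))*47 = (15*(-3 - sqrt(2)/2))*47 = (-45 - 15*sqrt(2)/2)*47 = -2115 - 705*sqrt(2)/2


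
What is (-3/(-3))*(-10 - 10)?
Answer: -20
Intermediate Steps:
(-3/(-3))*(-10 - 10) = -3*(-⅓)*(-20) = 1*(-20) = -20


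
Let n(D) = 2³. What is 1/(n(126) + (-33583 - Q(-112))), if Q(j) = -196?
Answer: -1/33379 ≈ -2.9959e-5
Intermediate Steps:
n(D) = 8
1/(n(126) + (-33583 - Q(-112))) = 1/(8 + (-33583 - 1*(-196))) = 1/(8 + (-33583 + 196)) = 1/(8 - 33387) = 1/(-33379) = -1/33379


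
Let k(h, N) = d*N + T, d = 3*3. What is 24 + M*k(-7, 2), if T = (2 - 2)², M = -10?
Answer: -156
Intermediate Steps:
T = 0 (T = 0² = 0)
d = 9
k(h, N) = 9*N (k(h, N) = 9*N + 0 = 9*N)
24 + M*k(-7, 2) = 24 - 90*2 = 24 - 10*18 = 24 - 180 = -156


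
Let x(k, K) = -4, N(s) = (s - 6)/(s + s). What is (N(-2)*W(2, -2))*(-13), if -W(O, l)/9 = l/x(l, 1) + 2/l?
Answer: -117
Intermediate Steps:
N(s) = (-6 + s)/(2*s) (N(s) = (-6 + s)/((2*s)) = (-6 + s)*(1/(2*s)) = (-6 + s)/(2*s))
W(O, l) = -18/l + 9*l/4 (W(O, l) = -9*(l/(-4) + 2/l) = -9*(l*(-¼) + 2/l) = -9*(-l/4 + 2/l) = -9*(2/l - l/4) = -18/l + 9*l/4)
(N(-2)*W(2, -2))*(-13) = (((½)*(-6 - 2)/(-2))*(-18/(-2) + (9/4)*(-2)))*(-13) = (((½)*(-½)*(-8))*(-18*(-½) - 9/2))*(-13) = (2*(9 - 9/2))*(-13) = (2*(9/2))*(-13) = 9*(-13) = -117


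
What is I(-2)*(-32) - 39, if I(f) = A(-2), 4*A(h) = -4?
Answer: -7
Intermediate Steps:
A(h) = -1 (A(h) = (¼)*(-4) = -1)
I(f) = -1
I(-2)*(-32) - 39 = -1*(-32) - 39 = 32 - 39 = -7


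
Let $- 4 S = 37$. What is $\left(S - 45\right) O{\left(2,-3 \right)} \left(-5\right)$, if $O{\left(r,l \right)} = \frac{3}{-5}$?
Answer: $- \frac{651}{4} \approx -162.75$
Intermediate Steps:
$O{\left(r,l \right)} = - \frac{3}{5}$ ($O{\left(r,l \right)} = 3 \left(- \frac{1}{5}\right) = - \frac{3}{5}$)
$S = - \frac{37}{4}$ ($S = \left(- \frac{1}{4}\right) 37 = - \frac{37}{4} \approx -9.25$)
$\left(S - 45\right) O{\left(2,-3 \right)} \left(-5\right) = \left(- \frac{37}{4} - 45\right) \left(\left(- \frac{3}{5}\right) \left(-5\right)\right) = \left(- \frac{217}{4}\right) 3 = - \frac{651}{4}$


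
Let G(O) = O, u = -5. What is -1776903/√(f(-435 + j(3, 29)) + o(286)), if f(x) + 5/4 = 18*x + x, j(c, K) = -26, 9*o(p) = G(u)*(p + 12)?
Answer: 10661418*I*√321329/321329 ≈ 18808.0*I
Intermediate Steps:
o(p) = -20/3 - 5*p/9 (o(p) = (-5*(p + 12))/9 = (-5*(12 + p))/9 = (-60 - 5*p)/9 = -20/3 - 5*p/9)
f(x) = -5/4 + 19*x (f(x) = -5/4 + (18*x + x) = -5/4 + 19*x)
-1776903/√(f(-435 + j(3, 29)) + o(286)) = -1776903/√((-5/4 + 19*(-435 - 26)) + (-20/3 - 5/9*286)) = -1776903/√((-5/4 + 19*(-461)) + (-20/3 - 1430/9)) = -1776903/√((-5/4 - 8759) - 1490/9) = -1776903/√(-35041/4 - 1490/9) = -1776903*(-6*I*√321329/321329) = -(-10661418)*I*√321329/321329 = 10661418*I*√321329/321329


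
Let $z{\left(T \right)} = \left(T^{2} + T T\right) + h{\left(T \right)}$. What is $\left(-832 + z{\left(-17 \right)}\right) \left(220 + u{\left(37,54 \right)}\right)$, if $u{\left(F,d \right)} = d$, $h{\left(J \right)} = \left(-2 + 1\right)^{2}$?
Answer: $-69322$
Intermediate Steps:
$h{\left(J \right)} = 1$ ($h{\left(J \right)} = \left(-1\right)^{2} = 1$)
$z{\left(T \right)} = 1 + 2 T^{2}$ ($z{\left(T \right)} = \left(T^{2} + T T\right) + 1 = \left(T^{2} + T^{2}\right) + 1 = 2 T^{2} + 1 = 1 + 2 T^{2}$)
$\left(-832 + z{\left(-17 \right)}\right) \left(220 + u{\left(37,54 \right)}\right) = \left(-832 + \left(1 + 2 \left(-17\right)^{2}\right)\right) \left(220 + 54\right) = \left(-832 + \left(1 + 2 \cdot 289\right)\right) 274 = \left(-832 + \left(1 + 578\right)\right) 274 = \left(-832 + 579\right) 274 = \left(-253\right) 274 = -69322$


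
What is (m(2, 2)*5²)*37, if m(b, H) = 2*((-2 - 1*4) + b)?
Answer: -7400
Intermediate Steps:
m(b, H) = -12 + 2*b (m(b, H) = 2*((-2 - 4) + b) = 2*(-6 + b) = -12 + 2*b)
(m(2, 2)*5²)*37 = ((-12 + 2*2)*5²)*37 = ((-12 + 4)*25)*37 = -8*25*37 = -200*37 = -7400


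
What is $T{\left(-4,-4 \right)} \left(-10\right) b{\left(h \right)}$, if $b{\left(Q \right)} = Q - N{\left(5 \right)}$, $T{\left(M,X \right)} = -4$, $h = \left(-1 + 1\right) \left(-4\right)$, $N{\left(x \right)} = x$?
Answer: $-200$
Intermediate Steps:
$h = 0$ ($h = 0 \left(-4\right) = 0$)
$b{\left(Q \right)} = -5 + Q$ ($b{\left(Q \right)} = Q - 5 = -5 + Q$)
$T{\left(-4,-4 \right)} \left(-10\right) b{\left(h \right)} = \left(-4\right) \left(-10\right) \left(-5 + 0\right) = 40 \left(-5\right) = -200$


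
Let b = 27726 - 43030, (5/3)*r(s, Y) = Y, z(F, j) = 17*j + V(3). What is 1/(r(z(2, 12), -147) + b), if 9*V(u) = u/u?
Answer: -5/76961 ≈ -6.4968e-5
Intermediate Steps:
V(u) = 1/9 (V(u) = (u/u)/9 = (1/9)*1 = 1/9)
z(F, j) = 1/9 + 17*j (z(F, j) = 17*j + 1/9 = 1/9 + 17*j)
r(s, Y) = 3*Y/5
b = -15304
1/(r(z(2, 12), -147) + b) = 1/((3/5)*(-147) - 15304) = 1/(-441/5 - 15304) = 1/(-76961/5) = -5/76961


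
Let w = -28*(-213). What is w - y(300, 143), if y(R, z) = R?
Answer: 5664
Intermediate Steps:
w = 5964
w - y(300, 143) = 5964 - 1*300 = 5964 - 300 = 5664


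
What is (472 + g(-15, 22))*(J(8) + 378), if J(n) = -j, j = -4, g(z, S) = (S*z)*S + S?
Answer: -2584612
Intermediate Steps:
g(z, S) = S + z*S² (g(z, S) = z*S² + S = S + z*S²)
J(n) = 4 (J(n) = -1*(-4) = 4)
(472 + g(-15, 22))*(J(8) + 378) = (472 + 22*(1 + 22*(-15)))*(4 + 378) = (472 + 22*(1 - 330))*382 = (472 + 22*(-329))*382 = (472 - 7238)*382 = -6766*382 = -2584612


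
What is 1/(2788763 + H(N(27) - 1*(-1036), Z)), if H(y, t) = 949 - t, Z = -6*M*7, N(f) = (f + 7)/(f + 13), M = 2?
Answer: 1/2789796 ≈ 3.5845e-7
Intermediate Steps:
N(f) = (7 + f)/(13 + f)
Z = -84 (Z = -6*2*7 = -12*7 = -84)
1/(2788763 + H(N(27) - 1*(-1036), Z)) = 1/(2788763 + (949 - 1*(-84))) = 1/(2788763 + (949 + 84)) = 1/(2788763 + 1033) = 1/2789796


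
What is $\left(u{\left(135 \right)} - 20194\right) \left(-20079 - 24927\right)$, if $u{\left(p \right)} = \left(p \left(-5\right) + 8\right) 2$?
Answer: $968889168$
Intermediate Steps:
$u{\left(p \right)} = 16 - 10 p$ ($u{\left(p \right)} = \left(- 5 p + 8\right) 2 = \left(8 - 5 p\right) 2 = 16 - 10 p$)
$\left(u{\left(135 \right)} - 20194\right) \left(-20079 - 24927\right) = \left(\left(16 - 1350\right) - 20194\right) \left(-20079 - 24927\right) = \left(\left(16 - 1350\right) - 20194\right) \left(-45006\right) = \left(-1334 - 20194\right) \left(-45006\right) = \left(-21528\right) \left(-45006\right) = 968889168$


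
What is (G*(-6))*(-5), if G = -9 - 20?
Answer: -870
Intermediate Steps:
G = -29
(G*(-6))*(-5) = -29*(-6)*(-5) = 174*(-5) = -870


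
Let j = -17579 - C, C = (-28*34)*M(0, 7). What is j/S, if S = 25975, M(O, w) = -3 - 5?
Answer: -5039/5195 ≈ -0.96997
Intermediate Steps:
M(O, w) = -8
C = 7616 (C = -28*34*(-8) = -952*(-8) = 7616)
j = -25195 (j = -17579 - 1*7616 = -17579 - 7616 = -25195)
j/S = -25195/25975 = -25195*1/25975 = -5039/5195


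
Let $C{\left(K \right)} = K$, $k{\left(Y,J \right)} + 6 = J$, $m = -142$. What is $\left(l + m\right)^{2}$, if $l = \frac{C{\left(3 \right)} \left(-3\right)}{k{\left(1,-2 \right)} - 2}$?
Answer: $\frac{1990921}{100} \approx 19909.0$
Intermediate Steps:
$k{\left(Y,J \right)} = -6 + J$
$l = \frac{9}{10}$ ($l = \frac{3 \left(-3\right)}{\left(-6 - 2\right) - 2} = - \frac{9}{-8 - 2} = - \frac{9}{-10} = \left(-9\right) \left(- \frac{1}{10}\right) = \frac{9}{10} \approx 0.9$)
$\left(l + m\right)^{2} = \left(\frac{9}{10} - 142\right)^{2} = \left(- \frac{1411}{10}\right)^{2} = \frac{1990921}{100}$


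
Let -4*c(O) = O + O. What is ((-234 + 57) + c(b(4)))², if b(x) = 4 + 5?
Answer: 131769/4 ≈ 32942.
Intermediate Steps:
b(x) = 9
c(O) = -O/2 (c(O) = -(O + O)/4 = -O/2)
((-234 + 57) + c(b(4)))² = ((-234 + 57) - ½*9)² = (-177 - 9/2)² = (-363/2)² = 131769/4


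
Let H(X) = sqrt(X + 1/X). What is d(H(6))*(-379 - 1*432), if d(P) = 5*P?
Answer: -4055*sqrt(222)/6 ≈ -10070.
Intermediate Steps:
H(X) = sqrt(X + 1/X)
d(H(6))*(-379 - 1*432) = (5*sqrt(6 + 1/6))*(-379 - 1*432) = (5*sqrt(6 + 1/6))*(-379 - 432) = (5*sqrt(37/6))*(-811) = (5*(sqrt(222)/6))*(-811) = (5*sqrt(222)/6)*(-811) = -4055*sqrt(222)/6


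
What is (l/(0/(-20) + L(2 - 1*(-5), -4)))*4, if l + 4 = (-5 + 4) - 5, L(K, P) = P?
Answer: 10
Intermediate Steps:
l = -10 (l = -4 + ((-5 + 4) - 5) = -4 + (-1 - 5) = -4 - 6 = -10)
(l/(0/(-20) + L(2 - 1*(-5), -4)))*4 = -10/(0/(-20) - 4)*4 = -10/(0*(-1/20) - 4)*4 = -10/(0 - 4)*4 = -10/(-4)*4 = -10*(-¼)*4 = (5/2)*4 = 10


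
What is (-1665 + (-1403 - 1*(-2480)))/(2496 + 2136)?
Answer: -49/386 ≈ -0.12694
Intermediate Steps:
(-1665 + (-1403 - 1*(-2480)))/(2496 + 2136) = (-1665 + (-1403 + 2480))/4632 = (-1665 + 1077)*(1/4632) = -588*1/4632 = -49/386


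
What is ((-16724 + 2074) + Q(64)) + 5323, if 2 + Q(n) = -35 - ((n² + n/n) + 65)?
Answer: -13526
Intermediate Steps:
Q(n) = -103 - n² (Q(n) = -2 + (-35 - ((n² + n/n) + 65)) = -2 + (-35 - ((n² + 1) + 65)) = -2 + (-35 - ((1 + n²) + 65)) = -2 + (-35 - (66 + n²)) = -2 + (-35 + (-66 - n²)) = -2 + (-101 - n²) = -103 - n²)
((-16724 + 2074) + Q(64)) + 5323 = ((-16724 + 2074) + (-103 - 1*64²)) + 5323 = (-14650 + (-103 - 1*4096)) + 5323 = (-14650 + (-103 - 4096)) + 5323 = (-14650 - 4199) + 5323 = -18849 + 5323 = -13526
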